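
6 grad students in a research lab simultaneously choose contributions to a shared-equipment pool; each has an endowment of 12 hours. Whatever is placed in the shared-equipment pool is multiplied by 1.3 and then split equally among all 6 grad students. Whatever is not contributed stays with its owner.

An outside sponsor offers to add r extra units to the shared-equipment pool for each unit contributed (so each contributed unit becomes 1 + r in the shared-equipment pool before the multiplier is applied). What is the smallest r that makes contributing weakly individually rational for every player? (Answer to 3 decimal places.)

3.615

With matching at rate r, one contributed unit becomes (1 + r) in the shared-equipment pool and returns 1.3 × (1 + r) / 6 to the contributor.
Setting this equal to 1: 1 + r = 6/1.3 = 4.6154.
So the minimum matching rate is r = 4.6154 − 1 = 3.615.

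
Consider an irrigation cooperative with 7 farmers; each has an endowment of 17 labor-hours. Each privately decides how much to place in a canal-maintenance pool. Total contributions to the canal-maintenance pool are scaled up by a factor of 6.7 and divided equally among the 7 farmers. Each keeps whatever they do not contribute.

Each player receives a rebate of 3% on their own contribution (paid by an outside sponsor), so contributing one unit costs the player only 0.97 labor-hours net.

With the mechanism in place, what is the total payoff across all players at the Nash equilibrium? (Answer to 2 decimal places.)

119.00 labor-hours

With the mechanism, a contributed unit returns (6.7/7) / 0.97 = 0.9867 per unit of net cost — still below 1 — so contributing 0 remains dominant for every player.
At the Nash equilibrium no one contributes; group total payoff = 7 × 17 = 119.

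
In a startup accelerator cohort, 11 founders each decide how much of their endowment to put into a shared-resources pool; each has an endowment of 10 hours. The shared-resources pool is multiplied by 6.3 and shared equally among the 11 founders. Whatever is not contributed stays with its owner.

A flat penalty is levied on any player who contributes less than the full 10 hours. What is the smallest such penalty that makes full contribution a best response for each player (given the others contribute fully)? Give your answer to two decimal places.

4.27 hours

Given the others contribute fully, the best deviation is to contribute 0 (any partial contribution still incurs the fine and gives up units whose private return 0.5727 is below 1).
Deviating from 10 to 0 saves 10 hours but forfeits the deviator's share of the drop in the shared-resources pool: 6.3/11 × 10 = 5.73.
So the deviation gain is 10 − 5.73 = 4.27, and the fine must be at least 4.27 hours to wipe it out.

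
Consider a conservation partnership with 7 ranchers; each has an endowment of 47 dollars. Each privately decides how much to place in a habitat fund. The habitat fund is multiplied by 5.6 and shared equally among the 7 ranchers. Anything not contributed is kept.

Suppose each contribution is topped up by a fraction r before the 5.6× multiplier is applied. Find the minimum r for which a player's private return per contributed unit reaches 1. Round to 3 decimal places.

0.250

With matching at rate r, one contributed unit becomes (1 + r) in the habitat fund and returns 5.6 × (1 + r) / 7 to the contributor.
Setting this equal to 1: 1 + r = 7/5.6 = 1.2500.
So the minimum matching rate is r = 1.2500 − 1 = 0.250.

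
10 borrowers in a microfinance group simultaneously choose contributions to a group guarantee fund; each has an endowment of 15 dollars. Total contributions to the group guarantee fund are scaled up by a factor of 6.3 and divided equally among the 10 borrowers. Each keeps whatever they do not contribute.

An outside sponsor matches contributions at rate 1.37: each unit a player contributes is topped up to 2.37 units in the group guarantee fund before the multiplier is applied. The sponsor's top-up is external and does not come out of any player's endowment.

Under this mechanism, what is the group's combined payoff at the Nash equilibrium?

2239.65 dollars

Under the mechanism each unit contributed yields 6.3 × 2.37 / 10 = 1.4931 back to its contributor per unit of net cost, which exceeds 1, making full contribution the dominant choice for everyone.
So the Nash equilibrium is full contribution by all 10; the group earns 6.3 × 2.37 × 150 = 2239.65.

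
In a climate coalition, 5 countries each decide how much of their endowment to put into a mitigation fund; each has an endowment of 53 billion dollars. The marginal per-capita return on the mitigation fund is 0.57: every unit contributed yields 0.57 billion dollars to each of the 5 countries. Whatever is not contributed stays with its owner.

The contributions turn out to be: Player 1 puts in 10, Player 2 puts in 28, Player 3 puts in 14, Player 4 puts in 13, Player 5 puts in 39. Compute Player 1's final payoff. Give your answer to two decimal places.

102.28 billion dollars

Total contributed: 10 + 28 + 14 + 13 + 39 = 104.
Each receives 0.57 × 104 = 59.28 from the mitigation fund.
Player 1 keeps 53 − 10 = 43, so Player 1's payoff is 43 + 59.28 = 102.28.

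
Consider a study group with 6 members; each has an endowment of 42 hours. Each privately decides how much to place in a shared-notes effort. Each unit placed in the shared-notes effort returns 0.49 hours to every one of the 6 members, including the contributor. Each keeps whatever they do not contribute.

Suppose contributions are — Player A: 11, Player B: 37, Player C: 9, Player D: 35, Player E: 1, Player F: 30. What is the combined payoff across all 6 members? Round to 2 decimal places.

490.62 hours

Total contributed: 11 + 37 + 9 + 35 + 1 + 30 = 123; total kept: 6 × 42 − 123 = 129.
The shared-notes effort pays out 0.49 × 6 × 123 = 361.62 in aggregate.
Group total = 129 + 361.62 = 490.62.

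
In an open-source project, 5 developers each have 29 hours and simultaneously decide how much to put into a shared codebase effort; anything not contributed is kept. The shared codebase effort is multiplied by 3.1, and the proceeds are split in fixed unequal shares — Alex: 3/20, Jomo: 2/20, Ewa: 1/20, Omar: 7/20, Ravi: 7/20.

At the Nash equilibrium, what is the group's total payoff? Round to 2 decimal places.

Each unit j contributes comes back to j as 3.1 × (j's share), so j prefers to contribute only if that share exceeds 1/3.1 = 0.3226; otherwise keeping the unit dominates.
Omar and Ravi clear that bar, contributing 29 each; the remaining 3 contribute 0. Total contributed: 58.
The shared codebase effort pays out 3.1 × 58 = 179.80 in total (split across the unequal shares, but the aggregate is all that matters for the group sum).
The 3 free-riders keep 29 each, adding 87. Group total = 87 + 179.80 = 266.80.

266.80 hours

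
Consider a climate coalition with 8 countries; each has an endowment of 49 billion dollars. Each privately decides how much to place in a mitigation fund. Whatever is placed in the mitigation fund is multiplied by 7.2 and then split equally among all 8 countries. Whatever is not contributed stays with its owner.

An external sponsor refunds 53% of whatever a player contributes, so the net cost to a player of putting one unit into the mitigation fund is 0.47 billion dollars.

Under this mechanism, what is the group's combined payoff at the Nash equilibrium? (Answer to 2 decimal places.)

With the mechanism, a contributed unit returns (7.2/8) / 0.47 = 1.9149 per unit of net cost to the contributor — now above 1 — so contributing fully is weakly dominant for every player.
At the Nash equilibrium everyone contributes 49. Group total payoff = 8 × (49 × 0.53 + 7.2 × 49) = 3030.16.

3030.16 billion dollars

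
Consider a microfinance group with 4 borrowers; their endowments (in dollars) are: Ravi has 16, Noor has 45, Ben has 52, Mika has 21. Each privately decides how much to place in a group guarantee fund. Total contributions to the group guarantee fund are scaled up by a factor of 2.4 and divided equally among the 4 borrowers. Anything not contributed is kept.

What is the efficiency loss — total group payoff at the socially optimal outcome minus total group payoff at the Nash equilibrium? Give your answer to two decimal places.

The private return per contributed unit is 2.4/4 = 0.6000 < 1 for every player regardless of endowment, so the Nash equilibrium is zero contribution and the group total is Σ E_j = 16 + 45 + 52 + 21 = 134.
Each contributed unit returns 2.400 to the group, so the social optimum is full contribution by everyone: group total = 2.400 × 134 = 321.60.
Efficiency loss = (2.400 − 1) × 134 = 187.60.

187.60 dollars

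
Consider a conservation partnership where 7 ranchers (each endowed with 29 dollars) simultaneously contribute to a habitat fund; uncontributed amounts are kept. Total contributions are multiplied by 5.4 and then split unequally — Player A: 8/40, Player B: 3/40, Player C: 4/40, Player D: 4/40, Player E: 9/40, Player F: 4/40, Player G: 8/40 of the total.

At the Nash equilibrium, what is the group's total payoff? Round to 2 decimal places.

A player with share s gets back 5.4·s per unit contributed, so full contribution is dominant for anyone with s > 1/5.4 = 0.1852 and zero contribution is dominant for anyone below.
Player A, Player E and Player G are above the threshold, contributing 29 each; the remaining 4 contribute 0. Total contributed: 87.
The habitat fund pays out 5.4 × 87 = 469.80 in total (split across the unequal shares, but the aggregate is all that matters for the group sum).
The 4 free-riders keep 29 each, adding 116. Group total = 116 + 469.80 = 585.80.

585.80 dollars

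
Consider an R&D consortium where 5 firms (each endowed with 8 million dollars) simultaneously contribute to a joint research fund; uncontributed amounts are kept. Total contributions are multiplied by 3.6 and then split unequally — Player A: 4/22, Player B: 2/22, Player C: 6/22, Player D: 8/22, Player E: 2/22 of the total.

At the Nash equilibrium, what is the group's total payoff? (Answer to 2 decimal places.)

Player j's private return per contributed unit is 3.6 × (j's share). Contributing is weakly dominant for j when that share is at least 1/3.6 = 0.2778, and contributing 0 is dominant otherwise.
Only Player D (8/22) clears that bar, contributing 8; the remaining 4 contribute 0. Total contributed: 8.
The joint research fund pays out 3.6 × 8 = 28.80 in total (split across the unequal shares, but the aggregate is all that matters for the group sum).
The 4 free-riders keep 8 each, adding 32. Group total = 32 + 28.80 = 60.80.

60.80 million dollars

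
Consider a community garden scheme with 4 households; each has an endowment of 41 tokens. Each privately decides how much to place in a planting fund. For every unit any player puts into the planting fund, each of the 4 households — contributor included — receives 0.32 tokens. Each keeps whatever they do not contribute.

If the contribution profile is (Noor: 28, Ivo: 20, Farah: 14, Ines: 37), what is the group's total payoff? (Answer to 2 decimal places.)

Total contributed: 28 + 20 + 14 + 37 = 99; total kept: 4 × 41 − 99 = 65.
The planting fund pays out 0.32 × 4 × 99 = 126.72 in aggregate.
Group total = 65 + 126.72 = 191.72.

191.72 tokens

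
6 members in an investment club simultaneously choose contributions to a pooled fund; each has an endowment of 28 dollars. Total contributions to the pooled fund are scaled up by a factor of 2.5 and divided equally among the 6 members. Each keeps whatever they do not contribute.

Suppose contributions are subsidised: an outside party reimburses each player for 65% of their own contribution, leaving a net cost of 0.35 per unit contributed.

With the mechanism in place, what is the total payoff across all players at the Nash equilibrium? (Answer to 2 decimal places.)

529.20 dollars

With the mechanism, a contributed unit returns (2.5/6) / 0.35 = 1.1905 per unit of net cost to the contributor — now above 1 — so contributing fully is weakly dominant for every player.
So the Nash equilibrium is full contribution by all 6; the group earns 6 × (28 × 0.65 + 2.5 × 28) = 529.20.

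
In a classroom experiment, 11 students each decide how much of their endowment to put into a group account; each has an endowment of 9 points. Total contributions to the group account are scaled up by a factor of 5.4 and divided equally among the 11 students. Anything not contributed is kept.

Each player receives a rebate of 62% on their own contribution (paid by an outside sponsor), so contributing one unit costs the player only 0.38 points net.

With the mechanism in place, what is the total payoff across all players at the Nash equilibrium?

The effective private return per unit is now (5.4/11) / 0.38 = 1.2919 > 1, so every player's dominant strategy flips to full contribution.
So the Nash equilibrium is full contribution by all 11; the group earns 11 × (9 × 0.62 + 5.4 × 9) = 595.98.

595.98 points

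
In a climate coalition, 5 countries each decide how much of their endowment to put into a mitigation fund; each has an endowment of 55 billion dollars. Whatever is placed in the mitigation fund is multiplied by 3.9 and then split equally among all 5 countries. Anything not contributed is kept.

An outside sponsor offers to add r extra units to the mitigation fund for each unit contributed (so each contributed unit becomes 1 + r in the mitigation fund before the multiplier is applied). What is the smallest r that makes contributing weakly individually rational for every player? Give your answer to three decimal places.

With matching at rate r, one contributed unit becomes (1 + r) in the mitigation fund and returns 3.9 × (1 + r) / 5 to the contributor.
Setting this equal to 1: 1 + r = 5/3.9 = 1.2821.
So the minimum matching rate is r = 1.2821 − 1 = 0.282.

0.282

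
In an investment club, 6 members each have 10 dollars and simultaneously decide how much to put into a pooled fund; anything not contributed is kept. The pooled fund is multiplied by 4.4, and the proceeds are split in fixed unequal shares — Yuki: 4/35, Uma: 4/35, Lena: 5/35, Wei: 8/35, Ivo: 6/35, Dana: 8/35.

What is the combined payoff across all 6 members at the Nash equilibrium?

Player j's private return per contributed unit is 4.4 × (j's share). Contributing is weakly dominant for j when that share is at least 1/4.4 = 0.2273, and contributing 0 is dominant otherwise.
Wei and Dana clear that bar, contributing 10 each; the remaining 4 contribute 0. Total contributed: 20.
The pooled fund pays out 4.4 × 20 = 88.00 in total (split across the unequal shares, but the aggregate is all that matters for the group sum).
The 4 free-riders keep 10 each, adding 40. Group total = 40 + 88.00 = 128.00.

128.00 dollars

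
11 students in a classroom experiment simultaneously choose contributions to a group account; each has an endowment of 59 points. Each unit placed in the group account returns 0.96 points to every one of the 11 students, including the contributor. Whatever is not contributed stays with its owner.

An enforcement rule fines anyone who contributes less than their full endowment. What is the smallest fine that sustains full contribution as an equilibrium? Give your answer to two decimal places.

Given the others contribute fully, the best deviation is to contribute 0 (any partial contribution still incurs the fine and gives up units whose private return 0.96 is below 1).
Deviating from 59 to 0 saves 59 points but forfeits the deviator's share of the drop in the group account: 0.96 × 59 = 56.64.
So the deviation gain is 59 − 56.64 = 2.36, and the fine must be at least 2.36 points to wipe it out.

2.36 points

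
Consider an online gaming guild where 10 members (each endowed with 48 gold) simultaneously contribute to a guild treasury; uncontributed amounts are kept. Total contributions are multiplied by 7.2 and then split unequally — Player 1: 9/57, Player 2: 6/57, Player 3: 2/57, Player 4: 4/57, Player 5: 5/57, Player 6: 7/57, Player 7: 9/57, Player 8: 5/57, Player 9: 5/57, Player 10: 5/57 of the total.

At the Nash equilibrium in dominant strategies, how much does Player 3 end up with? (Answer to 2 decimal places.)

Each unit j contributes comes back to j as 7.2 × (j's share), so j prefers to contribute only if that share exceeds 1/7.2 = 0.1389; otherwise keeping the unit dominates.
Player 1 and Player 7 are above the threshold, contributing 48 each; the remaining 8 contribute 0. Total contributed: 96.
Player 3 keeps 48 and receives 7.2 × 96 × 2/57 = 24.25 from the guild treasury, for a payoff of 72.25.

72.25 gold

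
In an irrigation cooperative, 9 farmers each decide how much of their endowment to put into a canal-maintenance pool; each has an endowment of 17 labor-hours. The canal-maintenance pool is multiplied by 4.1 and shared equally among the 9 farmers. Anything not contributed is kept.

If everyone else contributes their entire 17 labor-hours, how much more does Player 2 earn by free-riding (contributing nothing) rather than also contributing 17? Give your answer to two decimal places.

Switching from a contribution of 17 to 0 lets Player 2 keep an extra 17 labor-hours, but lowers the canal-maintenance pool by 17, which costs Player 2 their own share of that drop: 4.1/9 × 17 = 7.74.
Net gain = 17 − 7.74 = 9.26. The private return per contributed unit (0.4556) is below 1, so free-riding is indeed the best response regardless of what the others do.

9.26 labor-hours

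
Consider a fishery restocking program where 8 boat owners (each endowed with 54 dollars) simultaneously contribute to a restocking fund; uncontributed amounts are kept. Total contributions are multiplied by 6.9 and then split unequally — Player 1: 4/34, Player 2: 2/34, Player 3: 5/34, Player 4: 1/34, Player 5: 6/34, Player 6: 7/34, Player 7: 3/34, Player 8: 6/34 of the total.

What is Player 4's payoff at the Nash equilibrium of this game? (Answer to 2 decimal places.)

Player j's private return per contributed unit is 6.9 × (j's share). Contributing is weakly dominant for j when that share is at least 1/6.9 = 0.1449, and contributing 0 is dominant otherwise.
The shares above 0.1449 belong to Player 3, Player 5, Player 6 and Player 8, contributing 54 each; the remaining 4 contribute 0. Total contributed: 216.
Player 4 keeps 54 and receives 6.9 × 216 × 1/34 = 43.84 from the restocking fund, for a payoff of 97.84.

97.84 dollars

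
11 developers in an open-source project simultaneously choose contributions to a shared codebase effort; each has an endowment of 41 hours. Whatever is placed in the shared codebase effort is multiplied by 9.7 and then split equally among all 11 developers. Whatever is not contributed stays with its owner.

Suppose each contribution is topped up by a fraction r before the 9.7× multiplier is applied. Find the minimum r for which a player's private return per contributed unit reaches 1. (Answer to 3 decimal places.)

With matching at rate r, one contributed unit becomes (1 + r) in the shared codebase effort and returns 9.7 × (1 + r) / 11 to the contributor.
Setting this equal to 1: 1 + r = 11/9.7 = 1.1340.
So the minimum matching rate is r = 1.1340 − 1 = 0.134.

0.134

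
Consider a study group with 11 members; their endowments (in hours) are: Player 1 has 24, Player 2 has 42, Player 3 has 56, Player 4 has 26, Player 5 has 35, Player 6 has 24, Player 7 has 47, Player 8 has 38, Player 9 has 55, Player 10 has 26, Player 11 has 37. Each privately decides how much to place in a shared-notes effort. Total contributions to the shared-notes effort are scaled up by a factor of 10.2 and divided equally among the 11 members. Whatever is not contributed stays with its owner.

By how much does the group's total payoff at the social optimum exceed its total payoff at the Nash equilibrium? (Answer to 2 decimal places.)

The private return per contributed unit is 10.2/11 = 0.9273 < 1 for every player regardless of endowment, so the Nash equilibrium is zero contribution and the group total is Σ E_j = 24 + 42 + 56 + 26 + 35 + 24 + 47 + 38 + 55 + 26 + 37 = 410.
Each contributed unit returns 10.200 to the group, so the social optimum is full contribution by everyone: group total = 10.200 × 410 = 4182.00.
Efficiency loss = (10.200 − 1) × 410 = 3772.00.

3772.00 hours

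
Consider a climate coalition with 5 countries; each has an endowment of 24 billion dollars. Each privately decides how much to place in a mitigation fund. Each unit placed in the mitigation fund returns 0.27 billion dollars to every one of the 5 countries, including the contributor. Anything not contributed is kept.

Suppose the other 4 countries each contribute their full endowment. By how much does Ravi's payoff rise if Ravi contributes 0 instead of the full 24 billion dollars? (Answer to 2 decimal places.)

Switching from a contribution of 24 to 0 lets Ravi keep an extra 24 billion dollars, but lowers the mitigation fund by 24, which costs Ravi their own share of that drop: 0.27 × 24 = 6.48.
Net gain = 24 − 6.48 = 17.52. The private return per contributed unit (0.27) is below 1, so free-riding is indeed the best response regardless of what the others do.

17.52 billion dollars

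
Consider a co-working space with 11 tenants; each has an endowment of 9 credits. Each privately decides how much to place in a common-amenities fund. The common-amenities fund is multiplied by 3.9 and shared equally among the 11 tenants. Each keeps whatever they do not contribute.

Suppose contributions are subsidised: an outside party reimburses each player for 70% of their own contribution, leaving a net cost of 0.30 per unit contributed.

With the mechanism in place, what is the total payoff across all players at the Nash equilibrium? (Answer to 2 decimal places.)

With the mechanism, a contributed unit returns (3.9/11) / 0.30 = 1.1818 per unit of net cost to the contributor — now above 1 — so contributing fully is weakly dominant for every player.
So the Nash equilibrium is full contribution by all 11; the group earns 11 × (9 × 0.70 + 3.9 × 9) = 455.40.

455.40 credits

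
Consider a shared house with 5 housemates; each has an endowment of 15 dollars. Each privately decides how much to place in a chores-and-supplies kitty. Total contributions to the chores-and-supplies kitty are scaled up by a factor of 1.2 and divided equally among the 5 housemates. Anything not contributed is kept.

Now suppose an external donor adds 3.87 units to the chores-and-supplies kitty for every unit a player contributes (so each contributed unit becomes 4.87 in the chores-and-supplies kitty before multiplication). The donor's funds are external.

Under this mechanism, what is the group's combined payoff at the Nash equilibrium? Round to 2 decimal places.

438.30 dollars

Under the mechanism each unit contributed yields 1.2 × 4.87 / 5 = 1.1688 back to its contributor per unit of net cost, which exceeds 1, making full contribution the dominant choice for everyone.
At the Nash equilibrium everyone contributes 15. Group total payoff = 1.2 × 4.87 × 75 = 438.30.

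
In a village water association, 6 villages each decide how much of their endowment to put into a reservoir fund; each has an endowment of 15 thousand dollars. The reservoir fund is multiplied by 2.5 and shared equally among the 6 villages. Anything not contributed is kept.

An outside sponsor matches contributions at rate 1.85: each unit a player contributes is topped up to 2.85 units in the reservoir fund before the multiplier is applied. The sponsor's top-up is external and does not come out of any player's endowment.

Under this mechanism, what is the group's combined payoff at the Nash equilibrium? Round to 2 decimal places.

With the mechanism, a contributed unit returns 2.5 × 2.85 / 6 = 1.1875 per unit of net cost to the contributor — now above 1 — so contributing fully is weakly dominant for every player.
At the Nash equilibrium everyone contributes 15. Group total payoff = 2.5 × 2.85 × 90 = 641.25.

641.25 thousand dollars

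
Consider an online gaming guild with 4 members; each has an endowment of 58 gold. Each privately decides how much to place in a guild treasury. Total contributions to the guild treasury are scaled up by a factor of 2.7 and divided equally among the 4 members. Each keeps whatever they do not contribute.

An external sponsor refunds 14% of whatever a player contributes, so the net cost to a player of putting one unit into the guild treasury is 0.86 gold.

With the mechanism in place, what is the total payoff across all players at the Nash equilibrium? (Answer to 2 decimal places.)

The effective private return is (2.7/4) / 0.86 = 0.7849, which is still under 1, so the mechanism doesn't change anyone's dominant strategy: zero contribution.
Everyone keeps their endowment and the group total is 4 × 58 = 232.

232.00 gold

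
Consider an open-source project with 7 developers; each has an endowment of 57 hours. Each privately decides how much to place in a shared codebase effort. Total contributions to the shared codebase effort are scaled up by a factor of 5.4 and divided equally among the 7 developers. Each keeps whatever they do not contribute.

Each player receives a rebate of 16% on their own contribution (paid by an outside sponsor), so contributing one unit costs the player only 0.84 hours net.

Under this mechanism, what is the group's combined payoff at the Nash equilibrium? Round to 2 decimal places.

399.00 hours

With the mechanism, a contributed unit returns (5.4/7) / 0.84 = 0.9184 per unit of net cost — still below 1 — so contributing 0 remains dominant for every player.
At the Nash equilibrium no one contributes; group total payoff = 7 × 57 = 399.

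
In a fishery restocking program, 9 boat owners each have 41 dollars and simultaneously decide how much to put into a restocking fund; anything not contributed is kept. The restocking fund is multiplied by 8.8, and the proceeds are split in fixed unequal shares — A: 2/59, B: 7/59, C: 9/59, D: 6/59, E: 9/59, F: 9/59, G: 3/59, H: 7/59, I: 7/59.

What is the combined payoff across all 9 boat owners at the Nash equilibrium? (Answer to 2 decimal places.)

2287.80 dollars

Each unit j contributes comes back to j as 8.8 × (j's share), so j prefers to contribute only if that share exceeds 1/8.8 = 0.1136; otherwise keeping the unit dominates.
The shares above 0.1136 belong to B, C, E, F, H and I, contributing 41 each; the remaining 3 contribute 0. Total contributed: 246.
The restocking fund pays out 8.8 × 246 = 2164.80 in total (split across the unequal shares, but the aggregate is all that matters for the group sum).
The 3 free-riders keep 41 each, adding 123. Group total = 123 + 2164.80 = 2287.80.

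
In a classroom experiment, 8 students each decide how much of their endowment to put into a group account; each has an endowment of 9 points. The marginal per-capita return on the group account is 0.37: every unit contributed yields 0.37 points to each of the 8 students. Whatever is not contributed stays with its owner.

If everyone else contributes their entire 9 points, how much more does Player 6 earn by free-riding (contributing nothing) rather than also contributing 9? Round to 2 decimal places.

Switching from a contribution of 9 to 0 lets Player 6 keep an extra 9 points, but lowers the group account by 9, which costs Player 6 their own share of that drop: 0.37 × 9 = 3.33.
Net gain = 9 − 3.33 = 5.67. The private return per contributed unit (0.37) is below 1, so free-riding is indeed the best response regardless of what the others do.

5.67 points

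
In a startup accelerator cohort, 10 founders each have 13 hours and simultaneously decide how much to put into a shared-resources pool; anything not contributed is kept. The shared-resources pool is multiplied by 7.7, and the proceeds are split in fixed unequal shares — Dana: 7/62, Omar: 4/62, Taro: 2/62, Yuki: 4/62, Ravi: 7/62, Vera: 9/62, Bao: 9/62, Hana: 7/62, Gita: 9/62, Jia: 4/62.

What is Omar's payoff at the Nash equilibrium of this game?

32.37 hours

Each unit j contributes comes back to j as 7.7 × (j's share), so j prefers to contribute only if that share exceeds 1/7.7 = 0.1299; otherwise keeping the unit dominates.
Vera, Bao and Gita clear that bar, contributing 13 each; the remaining 7 contribute 0. Total contributed: 39.
Omar keeps 13 and receives 7.7 × 39 × 4/62 = 19.37 from the shared-resources pool, for a payoff of 32.37.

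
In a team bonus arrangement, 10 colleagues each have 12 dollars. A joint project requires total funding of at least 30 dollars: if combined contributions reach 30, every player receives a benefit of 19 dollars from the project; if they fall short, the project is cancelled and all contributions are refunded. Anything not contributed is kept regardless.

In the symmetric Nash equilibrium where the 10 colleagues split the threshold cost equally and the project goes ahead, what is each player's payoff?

Equal share of the threshold: 30/10 = 3.
At this profile no one gains by cutting their contribution: any cut drops the total below 30, the project is cancelled, contributions are refunded, and the deviator ends with 12, which is less than 12 − 3 + 19 = 28. Contributing more than 3 just wastes the excess. So contributing exactly 3 is a best response.
Each player's payoff: 12 − 3 + 19 = 28.

28 dollars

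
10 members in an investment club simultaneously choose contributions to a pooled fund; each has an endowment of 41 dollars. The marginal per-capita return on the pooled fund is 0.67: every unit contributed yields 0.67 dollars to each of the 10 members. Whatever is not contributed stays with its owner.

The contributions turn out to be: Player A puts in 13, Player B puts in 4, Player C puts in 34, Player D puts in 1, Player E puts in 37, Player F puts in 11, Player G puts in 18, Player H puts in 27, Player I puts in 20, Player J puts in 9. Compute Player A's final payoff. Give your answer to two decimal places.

144.58 dollars

Total contributed: 13 + 4 + 34 + 1 + 37 + 11 + 18 + 27 + 20 + 9 = 174.
Each receives 0.67 × 174 = 116.58 from the pooled fund.
Player A keeps 41 − 13 = 28, so Player A's payoff is 28 + 116.58 = 144.58.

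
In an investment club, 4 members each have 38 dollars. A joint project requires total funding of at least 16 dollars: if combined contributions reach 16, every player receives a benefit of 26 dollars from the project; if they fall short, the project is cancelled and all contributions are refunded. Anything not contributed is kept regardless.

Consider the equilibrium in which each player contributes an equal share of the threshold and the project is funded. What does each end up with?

60 dollars

Equal share of the threshold: 16/4 = 4.
At this profile no one gains by cutting their contribution: any cut drops the total below 16, the project is cancelled, contributions are refunded, and the deviator ends with 38, which is less than 38 − 4 + 26 = 60. Contributing more than 4 just wastes the excess. So contributing exactly 4 is a best response.
Each player's payoff: 38 − 4 + 26 = 60.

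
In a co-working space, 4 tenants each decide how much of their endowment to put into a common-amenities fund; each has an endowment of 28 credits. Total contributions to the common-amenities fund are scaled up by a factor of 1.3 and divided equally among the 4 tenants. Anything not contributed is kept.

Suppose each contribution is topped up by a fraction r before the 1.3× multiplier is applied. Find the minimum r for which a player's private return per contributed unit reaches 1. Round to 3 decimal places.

2.077

With matching at rate r, one contributed unit becomes (1 + r) in the common-amenities fund and returns 1.3 × (1 + r) / 4 to the contributor.
Setting this equal to 1: 1 + r = 4/1.3 = 3.0769.
So the minimum matching rate is r = 3.0769 − 1 = 2.077.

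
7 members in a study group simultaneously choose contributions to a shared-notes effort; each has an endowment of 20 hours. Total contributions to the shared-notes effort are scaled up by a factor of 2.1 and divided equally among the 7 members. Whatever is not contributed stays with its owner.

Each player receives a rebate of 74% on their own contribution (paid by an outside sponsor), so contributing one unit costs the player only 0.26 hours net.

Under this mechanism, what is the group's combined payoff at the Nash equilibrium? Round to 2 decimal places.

397.60 hours

The effective private return per unit is now (2.1/7) / 0.26 = 1.1538 > 1, so every player's dominant strategy flips to full contribution.
So the Nash equilibrium is full contribution by all 7; the group earns 7 × (20 × 0.74 + 2.1 × 20) = 397.60.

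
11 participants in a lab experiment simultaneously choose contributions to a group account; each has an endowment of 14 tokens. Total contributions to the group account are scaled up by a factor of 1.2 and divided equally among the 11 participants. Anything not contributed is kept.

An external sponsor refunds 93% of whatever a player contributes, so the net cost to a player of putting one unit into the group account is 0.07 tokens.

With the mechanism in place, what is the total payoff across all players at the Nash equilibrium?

With the mechanism, a contributed unit returns (1.2/11) / 0.07 = 1.5584 per unit of net cost to the contributor — now above 1 — so contributing fully is weakly dominant for every player.
At the Nash equilibrium everyone contributes 14. Group total payoff = 11 × (14 × 0.93 + 1.2 × 14) = 328.02.

328.02 tokens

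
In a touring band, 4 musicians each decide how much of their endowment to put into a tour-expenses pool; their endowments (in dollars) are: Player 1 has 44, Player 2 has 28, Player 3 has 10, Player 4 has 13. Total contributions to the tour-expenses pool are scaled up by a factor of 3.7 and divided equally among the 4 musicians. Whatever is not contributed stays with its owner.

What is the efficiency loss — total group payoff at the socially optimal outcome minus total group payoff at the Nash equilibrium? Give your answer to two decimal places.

The private return per contributed unit is 3.7/4 = 0.9250 < 1 for every player regardless of endowment, so the Nash equilibrium is zero contribution and the group total is Σ E_j = 44 + 28 + 10 + 13 = 95.
Each contributed unit returns 3.700 to the group, so the social optimum is full contribution by everyone: group total = 3.700 × 95 = 351.50.
Efficiency loss = (3.700 − 1) × 95 = 256.50.

256.50 dollars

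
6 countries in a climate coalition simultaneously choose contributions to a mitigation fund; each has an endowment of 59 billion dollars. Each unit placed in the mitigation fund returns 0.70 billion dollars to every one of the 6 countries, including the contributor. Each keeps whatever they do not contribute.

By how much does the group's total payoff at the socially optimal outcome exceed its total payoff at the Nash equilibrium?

The private return per contributed unit is 0.70 < 1, so contributing 0 is dominant for every player. At the Nash equilibrium everyone keeps their 59, and the group total is 6 × 59 = 354.
Each contributed unit returns 4.200 to the group as a whole (0.70 to each of 6 players), which exceeds 1, so the social optimum is full contribution: group total = 4.200 × 354 = 1486.80.
Efficiency loss = 1486.80 − 354 = 1132.80.

1132.80 billion dollars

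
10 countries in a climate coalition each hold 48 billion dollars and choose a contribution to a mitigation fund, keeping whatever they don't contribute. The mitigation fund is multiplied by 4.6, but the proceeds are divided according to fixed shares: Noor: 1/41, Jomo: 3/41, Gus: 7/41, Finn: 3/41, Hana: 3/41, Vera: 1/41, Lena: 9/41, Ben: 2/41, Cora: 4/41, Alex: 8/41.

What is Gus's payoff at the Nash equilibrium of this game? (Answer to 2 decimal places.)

85.70 billion dollars

For player j, contributing a unit is worthwhile iff 4.6 × (j's share) ≥ 1, i.e. iff j's share is at least 0.2174.
Only Lena (9/41) clears that bar, contributing 48; the remaining 9 contribute 0. Total contributed: 48.
Gus keeps 48 and receives 4.6 × 48 × 7/41 = 37.70 from the mitigation fund, for a payoff of 85.70.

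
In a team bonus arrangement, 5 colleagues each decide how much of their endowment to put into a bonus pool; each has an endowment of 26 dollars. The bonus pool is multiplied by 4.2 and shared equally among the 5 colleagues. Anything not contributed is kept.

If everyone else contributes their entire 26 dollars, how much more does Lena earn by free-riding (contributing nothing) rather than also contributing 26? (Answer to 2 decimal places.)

Switching from a contribution of 26 to 0 lets Lena keep an extra 26 dollars, but lowers the bonus pool by 26, which costs Lena their own share of that drop: 4.2/5 × 26 = 21.84.
Net gain = 26 − 21.84 = 4.16. The private return per contributed unit (0.8400) is below 1, so free-riding is indeed the best response regardless of what the others do.

4.16 dollars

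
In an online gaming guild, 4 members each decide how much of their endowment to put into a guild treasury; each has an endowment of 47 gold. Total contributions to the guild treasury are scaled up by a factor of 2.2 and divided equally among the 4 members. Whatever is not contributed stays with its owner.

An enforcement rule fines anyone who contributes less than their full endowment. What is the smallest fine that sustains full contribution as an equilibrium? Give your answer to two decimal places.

Given the others contribute fully, the best deviation is to contribute 0 (any partial contribution still incurs the fine and gives up units whose private return 0.5500 is below 1).
Deviating from 47 to 0 saves 47 gold but forfeits the deviator's share of the drop in the guild treasury: 2.2/4 × 47 = 25.85.
So the deviation gain is 47 − 25.85 = 21.15, and the fine must be at least 21.15 gold to wipe it out.

21.15 gold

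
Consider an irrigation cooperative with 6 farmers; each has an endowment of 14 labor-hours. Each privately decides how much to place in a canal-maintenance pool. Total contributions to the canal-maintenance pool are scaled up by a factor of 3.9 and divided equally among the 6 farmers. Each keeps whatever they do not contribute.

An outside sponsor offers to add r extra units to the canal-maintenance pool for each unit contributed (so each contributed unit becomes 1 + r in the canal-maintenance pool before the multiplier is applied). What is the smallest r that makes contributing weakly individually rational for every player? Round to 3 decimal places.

0.538

With matching at rate r, one contributed unit becomes (1 + r) in the canal-maintenance pool and returns 3.9 × (1 + r) / 6 to the contributor.
Setting this equal to 1: 1 + r = 6/3.9 = 1.5385.
So the minimum matching rate is r = 1.5385 − 1 = 0.538.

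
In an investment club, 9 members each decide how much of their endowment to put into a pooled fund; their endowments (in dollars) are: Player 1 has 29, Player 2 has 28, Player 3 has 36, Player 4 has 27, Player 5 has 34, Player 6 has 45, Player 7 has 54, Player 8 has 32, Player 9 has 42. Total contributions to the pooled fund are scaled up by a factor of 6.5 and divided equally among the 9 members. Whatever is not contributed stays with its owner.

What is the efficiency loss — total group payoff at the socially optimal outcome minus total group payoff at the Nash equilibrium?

The private return per contributed unit is 6.5/9 = 0.7222 < 1 for every player regardless of endowment, so the Nash equilibrium is zero contribution and the group total is Σ E_j = 29 + 28 + 36 + 27 + 34 + 45 + 54 + 32 + 42 = 327.
Each contributed unit returns 6.500 to the group, so the social optimum is full contribution by everyone: group total = 6.500 × 327 = 2125.50.
Efficiency loss = (6.500 − 1) × 327 = 1798.50.

1798.50 dollars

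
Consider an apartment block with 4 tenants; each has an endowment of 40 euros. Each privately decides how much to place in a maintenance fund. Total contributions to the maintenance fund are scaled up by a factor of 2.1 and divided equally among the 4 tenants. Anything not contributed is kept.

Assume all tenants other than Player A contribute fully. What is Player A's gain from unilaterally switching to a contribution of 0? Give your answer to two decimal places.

Switching from a contribution of 40 to 0 lets Player A keep an extra 40 euros, but lowers the maintenance fund by 40, which costs Player A their own share of that drop: 2.1/4 × 40 = 21.00.
Net gain = 40 − 21.00 = 19.00. The private return per contributed unit (0.5250) is below 1, so free-riding is indeed the best response regardless of what the others do.

19.00 euros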